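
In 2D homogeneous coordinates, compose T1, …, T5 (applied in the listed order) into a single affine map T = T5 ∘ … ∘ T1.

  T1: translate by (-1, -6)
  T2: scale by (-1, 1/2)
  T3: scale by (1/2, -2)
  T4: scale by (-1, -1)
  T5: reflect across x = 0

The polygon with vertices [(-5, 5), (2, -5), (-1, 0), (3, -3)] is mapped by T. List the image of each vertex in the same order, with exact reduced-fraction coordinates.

image vertices: (3, -1), (-1/2, -11), (1, -6), (-1, -9)

T1 translate by (-1, -6): (-5, 5) → (-6, -1); (2, -5) → (1, -11); (-1, 0) → (-2, -6); (3, -3) → (2, -9)
T2 scale by (-1, 1/2): (-6, -1) → (6, -1/2); (1, -11) → (-1, -11/2); (-2, -6) → (2, -3); (2, -9) → (-2, -9/2)
T3 scale by (1/2, -2): (6, -1/2) → (3, 1); (-1, -11/2) → (-1/2, 11); (2, -3) → (1, 6); (-2, -9/2) → (-1, 9)
T4 scale by (-1, -1): (3, 1) → (-3, -1); (-1/2, 11) → (1/2, -11); (1, 6) → (-1, -6); (-1, 9) → (1, -9)
T5 reflect across x = 0: (-3, -1) → (3, -1); (1/2, -11) → (-1/2, -11); (-1, -6) → (1, -6); (1, -9) → (-1, -9)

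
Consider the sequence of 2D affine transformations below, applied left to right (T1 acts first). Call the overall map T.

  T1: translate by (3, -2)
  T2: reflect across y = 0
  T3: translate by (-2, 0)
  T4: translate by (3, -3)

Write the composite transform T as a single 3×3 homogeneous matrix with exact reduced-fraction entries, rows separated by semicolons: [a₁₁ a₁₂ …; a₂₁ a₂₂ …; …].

T = [1 0 4; 0 -1 -1; 0 0 1]

T1 = [1 0 3; 0 1 -2; 0 0 1]
T2·T1 = [1 0 3; 0 -1 2; 0 0 1]
T3·…·T1 = [1 0 1; 0 -1 2; 0 0 1]
T4·…·T1 = [1 0 4; 0 -1 -1; 0 0 1]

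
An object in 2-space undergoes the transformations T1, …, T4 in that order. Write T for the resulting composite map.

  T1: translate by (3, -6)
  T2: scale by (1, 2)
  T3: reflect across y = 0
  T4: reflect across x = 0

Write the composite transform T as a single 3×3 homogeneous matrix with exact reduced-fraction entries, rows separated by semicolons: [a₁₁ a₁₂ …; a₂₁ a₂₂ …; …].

T1 = [1 0 3; 0 1 -6; 0 0 1]
T2·T1 = [1 0 3; 0 2 -12; 0 0 1]
T3·…·T1 = [1 0 3; 0 -2 12; 0 0 1]
T4·…·T1 = [-1 0 -3; 0 -2 12; 0 0 1]

T = [-1 0 -3; 0 -2 12; 0 0 1]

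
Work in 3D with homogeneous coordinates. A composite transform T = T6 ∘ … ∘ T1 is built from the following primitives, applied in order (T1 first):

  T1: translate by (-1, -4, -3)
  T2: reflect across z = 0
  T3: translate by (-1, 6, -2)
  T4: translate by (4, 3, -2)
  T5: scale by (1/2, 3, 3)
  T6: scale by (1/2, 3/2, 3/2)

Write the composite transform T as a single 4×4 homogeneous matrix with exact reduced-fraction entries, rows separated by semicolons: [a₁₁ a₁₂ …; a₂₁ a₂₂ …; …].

T = [1/4 0 0 1/2; 0 9/2 0 45/2; 0 0 -9/2 -9/2; 0 0 0 1]

T1 = [1 0 0 -1; 0 1 0 -4; 0 0 1 -3; 0 0 0 1]
T2·T1 = [1 0 0 -1; 0 1 0 -4; 0 0 -1 3; 0 0 0 1]
T3·…·T1 = [1 0 0 -2; 0 1 0 2; 0 0 -1 1; 0 0 0 1]
T4·…·T1 = [1 0 0 2; 0 1 0 5; 0 0 -1 -1; 0 0 0 1]
T5·…·T1 = [1/2 0 0 1; 0 3 0 15; 0 0 -3 -3; 0 0 0 1]
T6·…·T1 = [1/4 0 0 1/2; 0 9/2 0 45/2; 0 0 -9/2 -9/2; 0 0 0 1]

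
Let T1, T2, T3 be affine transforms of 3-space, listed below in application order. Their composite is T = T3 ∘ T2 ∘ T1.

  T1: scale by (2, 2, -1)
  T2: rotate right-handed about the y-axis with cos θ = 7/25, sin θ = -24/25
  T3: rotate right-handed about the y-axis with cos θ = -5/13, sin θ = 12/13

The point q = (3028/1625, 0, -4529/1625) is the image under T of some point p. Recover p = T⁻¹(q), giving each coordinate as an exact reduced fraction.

T1 = [2 0 0 0; 0 2 0 0; 0 0 -1 0; 0 0 0 1]
T2·T1 = [14/25 0 24/25 0; 0 2 0 0; 48/25 0 -7/25 0; 0 0 0 1]
T3·…·T1 = [506/325 0 -204/325 0; 0 2 0 0; -408/325 0 -253/325 0; 0 0 0 1]
det M = -4; M⁻¹ = [253/650 0 -102/325 0; 0 1/2 0 0; -204/325 0 -253/325 0; 0 0 0 1]
M⁻¹ · (3028/1625, 0, -4529/1625)ᵀ = (8/5, 0, 1)ᵀ

p = (8/5, 0, 1)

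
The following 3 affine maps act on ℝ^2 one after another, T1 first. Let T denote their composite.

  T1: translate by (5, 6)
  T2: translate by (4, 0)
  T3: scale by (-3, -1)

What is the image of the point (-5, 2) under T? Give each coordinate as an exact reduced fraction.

T(p) = (-12, -8)

T1 translate by (5, 6): (-5, 2) → (0, 8)
T2 translate by (4, 0): (0, 8) → (4, 8)
T3 scale by (-3, -1): (4, 8) → (-12, -8)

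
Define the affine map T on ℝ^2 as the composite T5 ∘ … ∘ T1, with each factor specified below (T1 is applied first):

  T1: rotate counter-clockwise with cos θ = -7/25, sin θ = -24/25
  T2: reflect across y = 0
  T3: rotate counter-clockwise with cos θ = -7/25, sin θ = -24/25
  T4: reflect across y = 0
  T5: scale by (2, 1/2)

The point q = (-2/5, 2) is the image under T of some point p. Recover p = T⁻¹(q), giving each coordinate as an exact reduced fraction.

p = (-1/5, 4)

T1 = [-7/25 24/25 0; -24/25 -7/25 0; 0 0 1]
T2·T1 = [-7/25 24/25 0; 24/25 7/25 0; 0 0 1]
T3·…·T1 = [1 0 0; 0 -1 0; 0 0 1]
T4·…·T1 = [1 0 0; 0 1 0; 0 0 1]
T5·…·T1 = [2 0 0; 0 1/2 0; 0 0 1]
det M = 1; M⁻¹ = [1/2 0 0; 0 2 0; 0 0 1]
M⁻¹ · (-2/5, 2)ᵀ = (-1/5, 4)ᵀ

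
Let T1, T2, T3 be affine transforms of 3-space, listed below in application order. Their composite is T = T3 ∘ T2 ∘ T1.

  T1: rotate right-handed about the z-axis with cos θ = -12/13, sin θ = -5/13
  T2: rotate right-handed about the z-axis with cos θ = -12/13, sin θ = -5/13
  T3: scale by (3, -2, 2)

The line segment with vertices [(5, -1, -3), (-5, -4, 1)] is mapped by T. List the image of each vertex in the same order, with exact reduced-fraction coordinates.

T1 rotate right-handed about the z-axis with cos θ = -12/13, sin θ = -5/13: (5, -1, -3) → (-5, -1, -3); (-5, -4, 1) → (40/13, 73/13, 1)
T2 rotate right-handed about the z-axis with cos θ = -12/13, sin θ = -5/13: (-5, -1, -3) → (55/13, 37/13, -3); (40/13, 73/13, 1) → (-115/169, -1076/169, 1)
T3 scale by (3, -2, 2): (55/13, 37/13, -3) → (165/13, -74/13, -6); (-115/169, -1076/169, 1) → (-345/169, 2152/169, 2)

image vertices: (165/13, -74/13, -6), (-345/169, 2152/169, 2)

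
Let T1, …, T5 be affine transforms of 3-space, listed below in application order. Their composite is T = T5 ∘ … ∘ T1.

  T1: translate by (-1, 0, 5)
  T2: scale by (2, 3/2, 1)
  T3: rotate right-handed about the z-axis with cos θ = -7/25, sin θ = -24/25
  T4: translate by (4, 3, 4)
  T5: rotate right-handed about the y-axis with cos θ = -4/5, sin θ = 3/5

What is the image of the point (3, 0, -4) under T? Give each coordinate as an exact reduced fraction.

T(p) = (87/125, -21/25, -716/125)

T1 translate by (-1, 0, 5): (3, 0, -4) → (2, 0, 1)
T2 scale by (2, 3/2, 1): (2, 0, 1) → (4, 0, 1)
T3 rotate right-handed about the z-axis with cos θ = -7/25, sin θ = -24/25: (4, 0, 1) → (-28/25, -96/25, 1)
T4 translate by (4, 3, 4): (-28/25, -96/25, 1) → (72/25, -21/25, 5)
T5 rotate right-handed about the y-axis with cos θ = -4/5, sin θ = 3/5: (72/25, -21/25, 5) → (87/125, -21/25, -716/125)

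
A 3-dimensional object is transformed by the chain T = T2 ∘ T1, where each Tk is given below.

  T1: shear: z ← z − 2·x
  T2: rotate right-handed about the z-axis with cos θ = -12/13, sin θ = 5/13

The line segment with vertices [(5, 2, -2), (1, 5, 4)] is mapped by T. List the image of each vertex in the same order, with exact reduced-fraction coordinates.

image vertices: (-70/13, 1/13, -12), (-37/13, -55/13, 2)

T1 shear: z ← z − 2·x: (5, 2, -2) → (5, 2, -12); (1, 5, 4) → (1, 5, 2)
T2 rotate right-handed about the z-axis with cos θ = -12/13, sin θ = 5/13: (5, 2, -12) → (-70/13, 1/13, -12); (1, 5, 2) → (-37/13, -55/13, 2)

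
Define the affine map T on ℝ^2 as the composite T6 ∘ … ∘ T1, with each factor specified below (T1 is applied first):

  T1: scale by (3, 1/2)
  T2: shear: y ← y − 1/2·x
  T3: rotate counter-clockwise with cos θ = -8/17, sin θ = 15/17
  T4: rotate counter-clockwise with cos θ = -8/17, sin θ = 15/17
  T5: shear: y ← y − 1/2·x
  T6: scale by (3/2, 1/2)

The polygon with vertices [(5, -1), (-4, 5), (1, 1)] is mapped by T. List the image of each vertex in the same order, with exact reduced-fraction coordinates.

T1 scale by (3, 1/2): (5, -1) → (15, -1/2); (-4, 5) → (-12, 5/2); (1, 1) → (3, 1/2)
T2 shear: y ← y − 1/2·x: (15, -1/2) → (15, -8); (-12, 5/2) → (-12, 17/2); (3, 1/2) → (3, -1)
T3 rotate counter-clockwise with cos θ = -8/17, sin θ = 15/17: (15, -8) → (0, 17); (-12, 17/2) → (-63/34, -248/17); (3, -1) → (-9/17, 53/17)
T4 rotate counter-clockwise with cos θ = -8/17, sin θ = 15/17: (0, 17) → (-15, -8); (-63/34, -248/17) → (3972/289, 3023/578); (-9/17, 53/17) → (-723/289, -559/289)
T5 shear: y ← y − 1/2·x: (-15, -8) → (-15, -1/2); (3972/289, 3023/578) → (3972/289, -949/578); (-723/289, -559/289) → (-723/289, -395/578)
T6 scale by (3/2, 1/2): (-15, -1/2) → (-45/2, -1/4); (3972/289, -949/578) → (5958/289, -949/1156); (-723/289, -395/578) → (-2169/578, -395/1156)

image vertices: (-45/2, -1/4), (5958/289, -949/1156), (-2169/578, -395/1156)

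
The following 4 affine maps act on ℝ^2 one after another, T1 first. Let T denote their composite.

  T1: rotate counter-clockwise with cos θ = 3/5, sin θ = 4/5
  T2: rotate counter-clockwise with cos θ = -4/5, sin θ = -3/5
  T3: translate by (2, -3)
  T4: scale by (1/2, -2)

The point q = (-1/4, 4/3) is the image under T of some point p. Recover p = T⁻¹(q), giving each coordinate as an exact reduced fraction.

T1 = [3/5 -4/5 0; 4/5 3/5 0; 0 0 1]
T2·T1 = [0 1 0; -1 0 0; 0 0 1]
T3·…·T1 = [0 1 2; -1 0 -3; 0 0 1]
T4·…·T1 = [0 1/2 1; 2 0 6; 0 0 1]
det M = -1; M⁻¹ = [0 1/2 -3; 2 0 -2; 0 0 1]
M⁻¹ · (-1/4, 4/3)ᵀ = (-7/3, -5/2)ᵀ

p = (-7/3, -5/2)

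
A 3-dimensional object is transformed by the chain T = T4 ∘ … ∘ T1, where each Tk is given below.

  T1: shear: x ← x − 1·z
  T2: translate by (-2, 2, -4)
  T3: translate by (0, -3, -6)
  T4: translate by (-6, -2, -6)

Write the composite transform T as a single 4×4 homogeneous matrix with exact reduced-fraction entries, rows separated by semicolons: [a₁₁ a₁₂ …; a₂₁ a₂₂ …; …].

T = [1 0 -1 -8; 0 1 0 -3; 0 0 1 -16; 0 0 0 1]

T1 = [1 0 -1 0; 0 1 0 0; 0 0 1 0; 0 0 0 1]
T2·T1 = [1 0 -1 -2; 0 1 0 2; 0 0 1 -4; 0 0 0 1]
T3·…·T1 = [1 0 -1 -2; 0 1 0 -1; 0 0 1 -10; 0 0 0 1]
T4·…·T1 = [1 0 -1 -8; 0 1 0 -3; 0 0 1 -16; 0 0 0 1]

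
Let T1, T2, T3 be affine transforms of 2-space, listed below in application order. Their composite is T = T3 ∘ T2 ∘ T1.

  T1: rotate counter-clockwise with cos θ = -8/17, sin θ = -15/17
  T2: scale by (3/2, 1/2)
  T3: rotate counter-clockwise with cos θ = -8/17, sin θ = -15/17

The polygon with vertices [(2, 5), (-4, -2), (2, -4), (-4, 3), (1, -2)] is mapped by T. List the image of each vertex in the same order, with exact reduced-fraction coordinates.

image vertices: (-1233/289, -2095/578), (546/289, -349/289), (927/289, 1702/289), (-654/289, -3753/578), (927/578, 851/289)

T1 rotate counter-clockwise with cos θ = -8/17, sin θ = -15/17: (2, 5) → (59/17, -70/17); (-4, -2) → (2/17, 76/17); (2, -4) → (-76/17, 2/17); (-4, 3) → (77/17, 36/17); (1, -2) → (-38/17, 1/17)
T2 scale by (3/2, 1/2): (59/17, -70/17) → (177/34, -35/17); (2/17, 76/17) → (3/17, 38/17); (-76/17, 2/17) → (-114/17, 1/17); (77/17, 36/17) → (231/34, 18/17); (-38/17, 1/17) → (-57/17, 1/34)
T3 rotate counter-clockwise with cos θ = -8/17, sin θ = -15/17: (177/34, -35/17) → (-1233/289, -2095/578); (3/17, 38/17) → (546/289, -349/289); (-114/17, 1/17) → (927/289, 1702/289); (231/34, 18/17) → (-654/289, -3753/578); (-57/17, 1/34) → (927/578, 851/289)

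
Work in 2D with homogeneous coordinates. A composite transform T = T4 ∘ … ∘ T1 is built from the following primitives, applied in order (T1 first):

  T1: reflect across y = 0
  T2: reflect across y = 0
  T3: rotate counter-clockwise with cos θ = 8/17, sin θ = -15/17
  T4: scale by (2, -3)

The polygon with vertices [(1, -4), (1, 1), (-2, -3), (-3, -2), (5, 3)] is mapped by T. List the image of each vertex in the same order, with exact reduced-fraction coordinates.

T1 reflect across y = 0: (1, -4) → (1, 4); (1, 1) → (1, -1); (-2, -3) → (-2, 3); (-3, -2) → (-3, 2); (5, 3) → (5, -3)
T2 reflect across y = 0: (1, 4) → (1, -4); (1, -1) → (1, 1); (-2, 3) → (-2, -3); (-3, 2) → (-3, -2); (5, -3) → (5, 3)
T3 rotate counter-clockwise with cos θ = 8/17, sin θ = -15/17: (1, -4) → (-52/17, -47/17); (1, 1) → (23/17, -7/17); (-2, -3) → (-61/17, 6/17); (-3, -2) → (-54/17, 29/17); (5, 3) → (5, -3)
T4 scale by (2, -3): (-52/17, -47/17) → (-104/17, 141/17); (23/17, -7/17) → (46/17, 21/17); (-61/17, 6/17) → (-122/17, -18/17); (-54/17, 29/17) → (-108/17, -87/17); (5, -3) → (10, 9)

image vertices: (-104/17, 141/17), (46/17, 21/17), (-122/17, -18/17), (-108/17, -87/17), (10, 9)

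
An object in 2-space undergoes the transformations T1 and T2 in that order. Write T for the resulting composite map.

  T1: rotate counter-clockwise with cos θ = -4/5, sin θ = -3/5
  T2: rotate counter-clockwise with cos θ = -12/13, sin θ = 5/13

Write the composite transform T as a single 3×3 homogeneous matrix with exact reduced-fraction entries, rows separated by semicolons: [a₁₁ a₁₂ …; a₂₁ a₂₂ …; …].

T = [63/65 -16/65 0; 16/65 63/65 0; 0 0 1]

T1 = [-4/5 3/5 0; -3/5 -4/5 0; 0 0 1]
T2·T1 = [63/65 -16/65 0; 16/65 63/65 0; 0 0 1]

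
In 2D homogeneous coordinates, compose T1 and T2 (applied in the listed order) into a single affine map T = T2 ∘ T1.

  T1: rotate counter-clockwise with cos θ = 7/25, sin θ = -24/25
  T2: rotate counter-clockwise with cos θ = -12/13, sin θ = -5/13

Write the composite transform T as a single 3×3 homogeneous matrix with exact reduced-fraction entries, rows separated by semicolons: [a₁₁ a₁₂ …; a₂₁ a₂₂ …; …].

T = [-204/325 -253/325 0; 253/325 -204/325 0; 0 0 1]

T1 = [7/25 24/25 0; -24/25 7/25 0; 0 0 1]
T2·T1 = [-204/325 -253/325 0; 253/325 -204/325 0; 0 0 1]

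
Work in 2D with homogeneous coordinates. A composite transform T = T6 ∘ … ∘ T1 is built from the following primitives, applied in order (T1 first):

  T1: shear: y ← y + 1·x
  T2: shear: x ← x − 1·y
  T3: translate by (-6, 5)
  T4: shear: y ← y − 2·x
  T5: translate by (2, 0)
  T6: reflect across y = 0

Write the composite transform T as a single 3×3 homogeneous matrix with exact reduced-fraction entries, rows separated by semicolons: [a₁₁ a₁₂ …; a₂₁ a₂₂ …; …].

T1 = [1 0 0; 1 1 0; 0 0 1]
T2·T1 = [0 -1 0; 1 1 0; 0 0 1]
T3·…·T1 = [0 -1 -6; 1 1 5; 0 0 1]
T4·…·T1 = [0 -1 -6; 1 3 17; 0 0 1]
T5·…·T1 = [0 -1 -4; 1 3 17; 0 0 1]
T6·…·T1 = [0 -1 -4; -1 -3 -17; 0 0 1]

T = [0 -1 -4; -1 -3 -17; 0 0 1]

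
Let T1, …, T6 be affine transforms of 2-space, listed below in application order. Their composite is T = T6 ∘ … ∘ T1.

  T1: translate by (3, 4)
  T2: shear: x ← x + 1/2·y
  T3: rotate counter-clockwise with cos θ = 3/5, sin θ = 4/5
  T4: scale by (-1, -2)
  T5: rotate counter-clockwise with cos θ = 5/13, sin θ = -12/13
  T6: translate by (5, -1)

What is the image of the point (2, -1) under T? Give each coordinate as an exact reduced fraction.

T(p) = (-17/2, -5)

T1 translate by (3, 4): (2, -1) → (5, 3)
T2 shear: x ← x + 1/2·y: (5, 3) → (13/2, 3)
T3 rotate counter-clockwise with cos θ = 3/5, sin θ = 4/5: (13/2, 3) → (3/2, 7)
T4 scale by (-1, -2): (3/2, 7) → (-3/2, -14)
T5 rotate counter-clockwise with cos θ = 5/13, sin θ = -12/13: (-3/2, -14) → (-27/2, -4)
T6 translate by (5, -1): (-27/2, -4) → (-17/2, -5)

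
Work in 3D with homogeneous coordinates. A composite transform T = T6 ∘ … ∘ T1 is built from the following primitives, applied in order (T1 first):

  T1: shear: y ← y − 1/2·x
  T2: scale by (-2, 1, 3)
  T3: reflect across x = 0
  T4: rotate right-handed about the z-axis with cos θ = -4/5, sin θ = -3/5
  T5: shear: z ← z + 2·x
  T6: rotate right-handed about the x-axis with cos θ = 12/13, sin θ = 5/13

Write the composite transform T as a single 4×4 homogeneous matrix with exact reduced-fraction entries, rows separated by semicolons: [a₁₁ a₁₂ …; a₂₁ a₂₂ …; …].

T1 = [1 0 0 0; -1/2 1 0 0; 0 0 1 0; 0 0 0 1]
T2·T1 = [-2 0 0 0; -1/2 1 0 0; 0 0 3 0; 0 0 0 1]
T3·…·T1 = [2 0 0 0; -1/2 1 0 0; 0 0 3 0; 0 0 0 1]
T4·…·T1 = [-19/10 3/5 0 0; -4/5 -4/5 0 0; 0 0 3 0; 0 0 0 1]
T5·…·T1 = [-19/10 3/5 0 0; -4/5 -4/5 0 0; -19/5 6/5 3 0; 0 0 0 1]
T6·…·T1 = [-19/10 3/5 0 0; 47/65 -6/5 -15/13 0; -248/65 4/5 36/13 0; 0 0 0 1]

T = [-19/10 3/5 0 0; 47/65 -6/5 -15/13 0; -248/65 4/5 36/13 0; 0 0 0 1]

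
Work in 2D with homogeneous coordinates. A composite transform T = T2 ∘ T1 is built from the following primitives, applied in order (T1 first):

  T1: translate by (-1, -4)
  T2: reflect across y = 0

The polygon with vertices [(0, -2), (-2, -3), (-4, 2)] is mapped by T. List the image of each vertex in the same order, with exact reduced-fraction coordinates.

T1 translate by (-1, -4): (0, -2) → (-1, -6); (-2, -3) → (-3, -7); (-4, 2) → (-5, -2)
T2 reflect across y = 0: (-1, -6) → (-1, 6); (-3, -7) → (-3, 7); (-5, -2) → (-5, 2)

image vertices: (-1, 6), (-3, 7), (-5, 2)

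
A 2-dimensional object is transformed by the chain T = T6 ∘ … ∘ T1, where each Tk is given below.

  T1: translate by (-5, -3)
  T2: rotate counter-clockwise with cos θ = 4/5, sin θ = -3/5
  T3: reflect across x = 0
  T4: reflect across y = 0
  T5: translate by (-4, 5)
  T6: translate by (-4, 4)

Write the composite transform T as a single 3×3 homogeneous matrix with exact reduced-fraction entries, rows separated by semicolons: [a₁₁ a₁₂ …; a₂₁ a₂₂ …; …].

T = [-4/5 -3/5 -11/5; 3/5 -4/5 42/5; 0 0 1]

T1 = [1 0 -5; 0 1 -3; 0 0 1]
T2·T1 = [4/5 3/5 -29/5; -3/5 4/5 3/5; 0 0 1]
T3·…·T1 = [-4/5 -3/5 29/5; -3/5 4/5 3/5; 0 0 1]
T4·…·T1 = [-4/5 -3/5 29/5; 3/5 -4/5 -3/5; 0 0 1]
T5·…·T1 = [-4/5 -3/5 9/5; 3/5 -4/5 22/5; 0 0 1]
T6·…·T1 = [-4/5 -3/5 -11/5; 3/5 -4/5 42/5; 0 0 1]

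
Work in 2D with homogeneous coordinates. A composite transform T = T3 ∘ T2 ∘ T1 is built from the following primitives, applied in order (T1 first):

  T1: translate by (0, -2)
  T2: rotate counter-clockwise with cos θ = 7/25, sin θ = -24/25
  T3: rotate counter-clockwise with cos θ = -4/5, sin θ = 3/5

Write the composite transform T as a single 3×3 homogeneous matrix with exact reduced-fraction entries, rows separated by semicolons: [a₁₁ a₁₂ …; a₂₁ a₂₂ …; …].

T1 = [1 0 0; 0 1 -2; 0 0 1]
T2·T1 = [7/25 24/25 -48/25; -24/25 7/25 -14/25; 0 0 1]
T3·…·T1 = [44/125 -117/125 234/125; 117/125 44/125 -88/125; 0 0 1]

T = [44/125 -117/125 234/125; 117/125 44/125 -88/125; 0 0 1]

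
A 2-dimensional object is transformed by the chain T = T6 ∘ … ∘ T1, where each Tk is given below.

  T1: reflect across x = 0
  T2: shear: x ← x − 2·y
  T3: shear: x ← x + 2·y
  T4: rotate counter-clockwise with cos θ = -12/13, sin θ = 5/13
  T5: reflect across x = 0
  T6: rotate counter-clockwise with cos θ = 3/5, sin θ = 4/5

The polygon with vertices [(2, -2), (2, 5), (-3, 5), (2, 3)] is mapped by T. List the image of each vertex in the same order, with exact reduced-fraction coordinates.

image vertices: (-158/65, -94/65), (283/65, -206/65), (363/65, 109/65), (157/65, -174/65)

T1 reflect across x = 0: (2, -2) → (-2, -2); (2, 5) → (-2, 5); (-3, 5) → (3, 5); (2, 3) → (-2, 3)
T2 shear: x ← x − 2·y: (-2, -2) → (2, -2); (-2, 5) → (-12, 5); (3, 5) → (-7, 5); (-2, 3) → (-8, 3)
T3 shear: x ← x + 2·y: (2, -2) → (-2, -2); (-12, 5) → (-2, 5); (-7, 5) → (3, 5); (-8, 3) → (-2, 3)
T4 rotate counter-clockwise with cos θ = -12/13, sin θ = 5/13: (-2, -2) → (34/13, 14/13); (-2, 5) → (-1/13, -70/13); (3, 5) → (-61/13, -45/13); (-2, 3) → (9/13, -46/13)
T5 reflect across x = 0: (34/13, 14/13) → (-34/13, 14/13); (-1/13, -70/13) → (1/13, -70/13); (-61/13, -45/13) → (61/13, -45/13); (9/13, -46/13) → (-9/13, -46/13)
T6 rotate counter-clockwise with cos θ = 3/5, sin θ = 4/5: (-34/13, 14/13) → (-158/65, -94/65); (1/13, -70/13) → (283/65, -206/65); (61/13, -45/13) → (363/65, 109/65); (-9/13, -46/13) → (157/65, -174/65)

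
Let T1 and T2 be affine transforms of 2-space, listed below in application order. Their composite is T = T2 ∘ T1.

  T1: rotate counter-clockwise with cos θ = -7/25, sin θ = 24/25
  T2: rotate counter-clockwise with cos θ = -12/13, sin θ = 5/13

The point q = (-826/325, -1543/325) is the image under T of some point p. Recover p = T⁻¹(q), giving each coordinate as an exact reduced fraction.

T1 = [-7/25 -24/25 0; 24/25 -7/25 0; 0 0 1]
T2·T1 = [-36/325 323/325 0; -323/325 -36/325 0; 0 0 1]
det M = 1; M⁻¹ = [-36/325 -323/325 0; 323/325 -36/325 0; 0 0 1]
M⁻¹ · (-826/325, -1543/325)ᵀ = (5, -2)ᵀ

p = (5, -2)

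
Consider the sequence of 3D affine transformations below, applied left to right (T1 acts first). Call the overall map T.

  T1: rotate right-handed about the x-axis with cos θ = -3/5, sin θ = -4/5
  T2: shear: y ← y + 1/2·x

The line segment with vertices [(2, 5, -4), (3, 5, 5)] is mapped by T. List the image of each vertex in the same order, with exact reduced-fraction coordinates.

T1 rotate right-handed about the x-axis with cos θ = -3/5, sin θ = -4/5: (2, 5, -4) → (2, -31/5, -8/5); (3, 5, 5) → (3, 1, -7)
T2 shear: y ← y + 1/2·x: (2, -31/5, -8/5) → (2, -26/5, -8/5); (3, 1, -7) → (3, 5/2, -7)

image vertices: (2, -26/5, -8/5), (3, 5/2, -7)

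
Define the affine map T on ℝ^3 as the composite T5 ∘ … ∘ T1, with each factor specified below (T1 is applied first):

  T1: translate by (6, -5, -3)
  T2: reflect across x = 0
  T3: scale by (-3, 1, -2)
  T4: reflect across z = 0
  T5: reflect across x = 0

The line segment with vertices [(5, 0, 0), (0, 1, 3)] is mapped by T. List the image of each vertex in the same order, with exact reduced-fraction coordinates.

T1 translate by (6, -5, -3): (5, 0, 0) → (11, -5, -3); (0, 1, 3) → (6, -4, 0)
T2 reflect across x = 0: (11, -5, -3) → (-11, -5, -3); (6, -4, 0) → (-6, -4, 0)
T3 scale by (-3, 1, -2): (-11, -5, -3) → (33, -5, 6); (-6, -4, 0) → (18, -4, 0)
T4 reflect across z = 0: (33, -5, 6) → (33, -5, -6); (18, -4, 0) → (18, -4, 0)
T5 reflect across x = 0: (33, -5, -6) → (-33, -5, -6); (18, -4, 0) → (-18, -4, 0)

image vertices: (-33, -5, -6), (-18, -4, 0)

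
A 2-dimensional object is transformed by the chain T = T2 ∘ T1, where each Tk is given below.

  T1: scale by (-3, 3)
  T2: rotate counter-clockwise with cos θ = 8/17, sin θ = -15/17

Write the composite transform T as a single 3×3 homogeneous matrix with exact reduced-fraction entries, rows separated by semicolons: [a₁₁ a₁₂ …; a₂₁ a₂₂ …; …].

T = [-24/17 45/17 0; 45/17 24/17 0; 0 0 1]

T1 = [-3 0 0; 0 3 0; 0 0 1]
T2·T1 = [-24/17 45/17 0; 45/17 24/17 0; 0 0 1]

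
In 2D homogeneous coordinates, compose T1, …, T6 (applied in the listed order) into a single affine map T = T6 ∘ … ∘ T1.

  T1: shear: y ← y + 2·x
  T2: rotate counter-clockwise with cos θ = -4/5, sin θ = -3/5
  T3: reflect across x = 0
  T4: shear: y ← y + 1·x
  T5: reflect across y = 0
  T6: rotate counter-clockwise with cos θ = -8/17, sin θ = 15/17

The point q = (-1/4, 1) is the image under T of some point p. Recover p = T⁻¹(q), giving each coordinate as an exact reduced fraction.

T1 = [1 0 0; 2 1 0; 0 0 1]
T2·T1 = [2/5 3/5 0; -11/5 -4/5 0; 0 0 1]
T3·…·T1 = [-2/5 -3/5 0; -11/5 -4/5 0; 0 0 1]
T4·…·T1 = [-2/5 -3/5 0; -13/5 -7/5 0; 0 0 1]
T5·…·T1 = [-2/5 -3/5 0; 13/5 7/5 0; 0 0 1]
T6·…·T1 = [-179/85 -81/85 0; -134/85 -101/85 0; 0 0 1]
det M = 1; M⁻¹ = [-101/85 81/85 0; 134/85 -179/85 0; 0 0 1]
M⁻¹ · (-1/4, 1)ᵀ = (5/4, -5/2)ᵀ

p = (5/4, -5/2)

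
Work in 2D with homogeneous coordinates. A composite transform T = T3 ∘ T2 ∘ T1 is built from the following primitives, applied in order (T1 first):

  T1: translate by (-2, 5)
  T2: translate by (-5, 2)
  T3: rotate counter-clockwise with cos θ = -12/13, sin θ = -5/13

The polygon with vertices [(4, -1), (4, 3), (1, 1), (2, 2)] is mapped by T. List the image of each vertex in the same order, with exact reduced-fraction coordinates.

image vertices: (66/13, -57/13), (86/13, -105/13), (112/13, -66/13), (105/13, -83/13)

T1 translate by (-2, 5): (4, -1) → (2, 4); (4, 3) → (2, 8); (1, 1) → (-1, 6); (2, 2) → (0, 7)
T2 translate by (-5, 2): (2, 4) → (-3, 6); (2, 8) → (-3, 10); (-1, 6) → (-6, 8); (0, 7) → (-5, 9)
T3 rotate counter-clockwise with cos θ = -12/13, sin θ = -5/13: (-3, 6) → (66/13, -57/13); (-3, 10) → (86/13, -105/13); (-6, 8) → (112/13, -66/13); (-5, 9) → (105/13, -83/13)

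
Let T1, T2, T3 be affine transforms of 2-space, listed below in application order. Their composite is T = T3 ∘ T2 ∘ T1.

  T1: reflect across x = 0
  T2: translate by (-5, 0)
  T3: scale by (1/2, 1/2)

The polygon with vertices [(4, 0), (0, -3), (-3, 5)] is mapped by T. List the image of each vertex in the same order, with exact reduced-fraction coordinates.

T1 reflect across x = 0: (4, 0) → (-4, 0); (0, -3) → (0, -3); (-3, 5) → (3, 5)
T2 translate by (-5, 0): (-4, 0) → (-9, 0); (0, -3) → (-5, -3); (3, 5) → (-2, 5)
T3 scale by (1/2, 1/2): (-9, 0) → (-9/2, 0); (-5, -3) → (-5/2, -3/2); (-2, 5) → (-1, 5/2)

image vertices: (-9/2, 0), (-5/2, -3/2), (-1, 5/2)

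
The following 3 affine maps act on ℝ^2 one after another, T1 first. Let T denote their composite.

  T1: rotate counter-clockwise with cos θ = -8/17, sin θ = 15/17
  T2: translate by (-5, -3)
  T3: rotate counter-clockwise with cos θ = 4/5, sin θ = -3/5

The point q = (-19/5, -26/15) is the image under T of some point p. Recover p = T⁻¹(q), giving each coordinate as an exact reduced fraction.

p = (-2, -7/3)

T1 = [-8/17 -15/17 0; 15/17 -8/17 0; 0 0 1]
T2·T1 = [-8/17 -15/17 -5; 15/17 -8/17 -3; 0 0 1]
T3·…·T1 = [13/85 -84/85 -29/5; 84/85 13/85 3/5; 0 0 1]
det M = 1; M⁻¹ = [13/85 84/85 5/17; -84/85 13/85 -99/17; 0 0 1]
M⁻¹ · (-19/5, -26/15)ᵀ = (-2, -7/3)ᵀ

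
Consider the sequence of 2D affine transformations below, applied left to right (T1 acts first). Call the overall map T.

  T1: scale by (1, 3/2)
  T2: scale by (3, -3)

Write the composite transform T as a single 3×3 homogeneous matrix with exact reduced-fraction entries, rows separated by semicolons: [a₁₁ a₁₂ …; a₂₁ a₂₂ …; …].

T = [3 0 0; 0 -9/2 0; 0 0 1]

T1 = [1 0 0; 0 3/2 0; 0 0 1]
T2·T1 = [3 0 0; 0 -9/2 0; 0 0 1]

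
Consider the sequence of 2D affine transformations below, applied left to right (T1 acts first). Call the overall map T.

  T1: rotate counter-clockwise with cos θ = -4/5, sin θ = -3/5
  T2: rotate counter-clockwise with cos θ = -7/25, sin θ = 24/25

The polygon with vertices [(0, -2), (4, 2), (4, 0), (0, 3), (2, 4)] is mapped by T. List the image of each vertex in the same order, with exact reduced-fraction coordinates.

T1 rotate counter-clockwise with cos θ = -4/5, sin θ = -3/5: (0, -2) → (-6/5, 8/5); (4, 2) → (-2, -4); (4, 0) → (-16/5, -12/5); (0, 3) → (9/5, -12/5); (2, 4) → (4/5, -22/5)
T2 rotate counter-clockwise with cos θ = -7/25, sin θ = 24/25: (-6/5, 8/5) → (-6/5, -8/5); (-2, -4) → (22/5, -4/5); (-16/5, -12/5) → (16/5, -12/5); (9/5, -12/5) → (9/5, 12/5); (4/5, -22/5) → (4, 2)

image vertices: (-6/5, -8/5), (22/5, -4/5), (16/5, -12/5), (9/5, 12/5), (4, 2)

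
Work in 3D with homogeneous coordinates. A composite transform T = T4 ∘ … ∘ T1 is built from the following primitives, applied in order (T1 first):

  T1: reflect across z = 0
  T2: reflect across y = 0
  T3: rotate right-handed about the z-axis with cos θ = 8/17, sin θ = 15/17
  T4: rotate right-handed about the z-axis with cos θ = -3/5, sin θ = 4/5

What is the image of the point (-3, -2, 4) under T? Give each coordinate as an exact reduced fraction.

T(p) = (278/85, -129/85, -4)

T1 reflect across z = 0: (-3, -2, 4) → (-3, -2, -4)
T2 reflect across y = 0: (-3, -2, -4) → (-3, 2, -4)
T3 rotate right-handed about the z-axis with cos θ = 8/17, sin θ = 15/17: (-3, 2, -4) → (-54/17, -29/17, -4)
T4 rotate right-handed about the z-axis with cos θ = -3/5, sin θ = 4/5: (-54/17, -29/17, -4) → (278/85, -129/85, -4)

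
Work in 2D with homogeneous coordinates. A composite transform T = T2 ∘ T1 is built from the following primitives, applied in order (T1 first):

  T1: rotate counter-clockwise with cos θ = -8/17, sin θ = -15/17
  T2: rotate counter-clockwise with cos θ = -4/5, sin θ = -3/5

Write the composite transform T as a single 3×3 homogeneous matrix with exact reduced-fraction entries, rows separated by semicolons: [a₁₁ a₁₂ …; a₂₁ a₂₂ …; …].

T1 = [-8/17 15/17 0; -15/17 -8/17 0; 0 0 1]
T2·T1 = [-13/85 -84/85 0; 84/85 -13/85 0; 0 0 1]

T = [-13/85 -84/85 0; 84/85 -13/85 0; 0 0 1]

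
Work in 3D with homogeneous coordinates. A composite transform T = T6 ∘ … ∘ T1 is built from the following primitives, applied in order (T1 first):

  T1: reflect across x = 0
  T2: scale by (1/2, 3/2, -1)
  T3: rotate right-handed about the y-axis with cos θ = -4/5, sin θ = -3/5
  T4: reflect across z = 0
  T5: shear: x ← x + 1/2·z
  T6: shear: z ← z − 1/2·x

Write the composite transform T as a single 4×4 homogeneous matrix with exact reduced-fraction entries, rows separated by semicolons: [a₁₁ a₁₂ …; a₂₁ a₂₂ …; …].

T = [11/20 0 1/5 0; 0 3/2 0 0; 1/40 0 -9/10 0; 0 0 0 1]

T1 = [-1 0 0 0; 0 1 0 0; 0 0 1 0; 0 0 0 1]
T2·T1 = [-1/2 0 0 0; 0 3/2 0 0; 0 0 -1 0; 0 0 0 1]
T3·…·T1 = [2/5 0 3/5 0; 0 3/2 0 0; -3/10 0 4/5 0; 0 0 0 1]
T4·…·T1 = [2/5 0 3/5 0; 0 3/2 0 0; 3/10 0 -4/5 0; 0 0 0 1]
T5·…·T1 = [11/20 0 1/5 0; 0 3/2 0 0; 3/10 0 -4/5 0; 0 0 0 1]
T6·…·T1 = [11/20 0 1/5 0; 0 3/2 0 0; 1/40 0 -9/10 0; 0 0 0 1]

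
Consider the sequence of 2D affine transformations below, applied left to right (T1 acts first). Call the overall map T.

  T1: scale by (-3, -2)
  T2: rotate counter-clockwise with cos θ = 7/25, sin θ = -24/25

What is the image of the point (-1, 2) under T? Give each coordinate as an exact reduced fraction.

T(p) = (-3, -4)

T1 scale by (-3, -2): (-1, 2) → (3, -4)
T2 rotate counter-clockwise with cos θ = 7/25, sin θ = -24/25: (3, -4) → (-3, -4)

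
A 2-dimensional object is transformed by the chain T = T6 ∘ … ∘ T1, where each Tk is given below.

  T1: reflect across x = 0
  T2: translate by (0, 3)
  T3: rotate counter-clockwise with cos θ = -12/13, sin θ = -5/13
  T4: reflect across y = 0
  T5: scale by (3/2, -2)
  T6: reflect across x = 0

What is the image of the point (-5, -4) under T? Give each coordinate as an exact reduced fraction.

T(p) = (15/2, -2)

T1 reflect across x = 0: (-5, -4) → (5, -4)
T2 translate by (0, 3): (5, -4) → (5, -1)
T3 rotate counter-clockwise with cos θ = -12/13, sin θ = -5/13: (5, -1) → (-5, -1)
T4 reflect across y = 0: (-5, -1) → (-5, 1)
T5 scale by (3/2, -2): (-5, 1) → (-15/2, -2)
T6 reflect across x = 0: (-15/2, -2) → (15/2, -2)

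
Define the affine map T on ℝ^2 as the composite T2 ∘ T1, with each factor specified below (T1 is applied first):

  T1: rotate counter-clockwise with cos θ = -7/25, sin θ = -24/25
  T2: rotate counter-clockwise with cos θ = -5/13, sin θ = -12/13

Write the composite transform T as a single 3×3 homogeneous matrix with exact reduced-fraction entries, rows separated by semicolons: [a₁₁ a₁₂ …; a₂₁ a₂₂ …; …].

T = [-253/325 -204/325 0; 204/325 -253/325 0; 0 0 1]

T1 = [-7/25 24/25 0; -24/25 -7/25 0; 0 0 1]
T2·T1 = [-253/325 -204/325 0; 204/325 -253/325 0; 0 0 1]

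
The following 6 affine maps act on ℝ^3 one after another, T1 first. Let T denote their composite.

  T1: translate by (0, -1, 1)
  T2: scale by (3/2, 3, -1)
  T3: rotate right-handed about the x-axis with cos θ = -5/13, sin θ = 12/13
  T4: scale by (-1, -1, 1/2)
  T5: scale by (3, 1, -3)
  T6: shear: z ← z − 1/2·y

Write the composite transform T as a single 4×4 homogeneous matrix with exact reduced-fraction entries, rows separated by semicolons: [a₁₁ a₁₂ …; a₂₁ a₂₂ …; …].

T = [-9/2 0 0 0; 0 15/13 -12/13 -27/13; 0 -123/26 -3/26 60/13; 0 0 0 1]

T1 = [1 0 0 0; 0 1 0 -1; 0 0 1 1; 0 0 0 1]
T2·T1 = [3/2 0 0 0; 0 3 0 -3; 0 0 -1 -1; 0 0 0 1]
T3·…·T1 = [3/2 0 0 0; 0 -15/13 12/13 27/13; 0 36/13 5/13 -31/13; 0 0 0 1]
T4·…·T1 = [-3/2 0 0 0; 0 15/13 -12/13 -27/13; 0 18/13 5/26 -31/26; 0 0 0 1]
T5·…·T1 = [-9/2 0 0 0; 0 15/13 -12/13 -27/13; 0 -54/13 -15/26 93/26; 0 0 0 1]
T6·…·T1 = [-9/2 0 0 0; 0 15/13 -12/13 -27/13; 0 -123/26 -3/26 60/13; 0 0 0 1]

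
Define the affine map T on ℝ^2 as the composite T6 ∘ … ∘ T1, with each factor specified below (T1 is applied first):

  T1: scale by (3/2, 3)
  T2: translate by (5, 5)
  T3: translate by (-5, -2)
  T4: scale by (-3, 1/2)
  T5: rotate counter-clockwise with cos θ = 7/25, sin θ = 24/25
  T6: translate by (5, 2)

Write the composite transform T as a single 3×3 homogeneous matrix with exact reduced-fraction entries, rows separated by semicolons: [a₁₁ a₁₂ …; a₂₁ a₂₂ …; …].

T1 = [3/2 0 0; 0 3 0; 0 0 1]
T2·T1 = [3/2 0 5; 0 3 5; 0 0 1]
T3·…·T1 = [3/2 0 0; 0 3 3; 0 0 1]
T4·…·T1 = [-9/2 0 0; 0 3/2 3/2; 0 0 1]
T5·…·T1 = [-63/50 -36/25 -36/25; -108/25 21/50 21/50; 0 0 1]
T6·…·T1 = [-63/50 -36/25 89/25; -108/25 21/50 121/50; 0 0 1]

T = [-63/50 -36/25 89/25; -108/25 21/50 121/50; 0 0 1]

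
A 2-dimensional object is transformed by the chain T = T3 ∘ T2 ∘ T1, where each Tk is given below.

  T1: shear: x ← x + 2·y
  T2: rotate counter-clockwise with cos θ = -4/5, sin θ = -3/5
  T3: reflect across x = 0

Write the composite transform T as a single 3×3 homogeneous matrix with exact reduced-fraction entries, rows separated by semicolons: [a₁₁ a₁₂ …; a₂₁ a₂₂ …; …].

T1 = [1 2 0; 0 1 0; 0 0 1]
T2·T1 = [-4/5 -1 0; -3/5 -2 0; 0 0 1]
T3·…·T1 = [4/5 1 0; -3/5 -2 0; 0 0 1]

T = [4/5 1 0; -3/5 -2 0; 0 0 1]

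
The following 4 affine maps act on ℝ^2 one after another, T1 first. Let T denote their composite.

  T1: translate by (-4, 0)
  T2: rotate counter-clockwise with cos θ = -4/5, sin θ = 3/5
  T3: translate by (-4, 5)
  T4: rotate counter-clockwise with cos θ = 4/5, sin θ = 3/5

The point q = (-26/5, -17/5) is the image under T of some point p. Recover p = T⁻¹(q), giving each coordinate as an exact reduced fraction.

T1 = [1 0 -4; 0 1 0; 0 0 1]
T2·T1 = [-4/5 -3/5 16/5; 3/5 -4/5 -12/5; 0 0 1]
T3·…·T1 = [-4/5 -3/5 -4/5; 3/5 -4/5 13/5; 0 0 1]
T4·…·T1 = [-1 0 -11/5; 0 -1 8/5; 0 0 1]
det M = 1; M⁻¹ = [-1 0 -11/5; 0 -1 8/5; 0 0 1]
M⁻¹ · (-26/5, -17/5)ᵀ = (3, 5)ᵀ

p = (3, 5)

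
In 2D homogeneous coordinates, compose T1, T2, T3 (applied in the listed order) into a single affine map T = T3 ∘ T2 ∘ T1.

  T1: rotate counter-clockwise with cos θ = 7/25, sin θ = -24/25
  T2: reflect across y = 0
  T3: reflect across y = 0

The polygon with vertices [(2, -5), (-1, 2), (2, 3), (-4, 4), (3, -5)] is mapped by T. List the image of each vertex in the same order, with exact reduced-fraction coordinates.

image vertices: (-106/25, -83/25), (41/25, 38/25), (86/25, -27/25), (68/25, 124/25), (-99/25, -107/25)

T1 rotate counter-clockwise with cos θ = 7/25, sin θ = -24/25: (2, -5) → (-106/25, -83/25); (-1, 2) → (41/25, 38/25); (2, 3) → (86/25, -27/25); (-4, 4) → (68/25, 124/25); (3, -5) → (-99/25, -107/25)
T2 reflect across y = 0: (-106/25, -83/25) → (-106/25, 83/25); (41/25, 38/25) → (41/25, -38/25); (86/25, -27/25) → (86/25, 27/25); (68/25, 124/25) → (68/25, -124/25); (-99/25, -107/25) → (-99/25, 107/25)
T3 reflect across y = 0: (-106/25, 83/25) → (-106/25, -83/25); (41/25, -38/25) → (41/25, 38/25); (86/25, 27/25) → (86/25, -27/25); (68/25, -124/25) → (68/25, 124/25); (-99/25, 107/25) → (-99/25, -107/25)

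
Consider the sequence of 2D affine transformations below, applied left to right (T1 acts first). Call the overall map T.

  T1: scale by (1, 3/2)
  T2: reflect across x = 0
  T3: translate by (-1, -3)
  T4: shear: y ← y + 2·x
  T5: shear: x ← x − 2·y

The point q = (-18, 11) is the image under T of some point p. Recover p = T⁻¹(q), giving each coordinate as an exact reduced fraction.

T1 = [1 0 0; 0 3/2 0; 0 0 1]
T2·T1 = [-1 0 0; 0 3/2 0; 0 0 1]
T3·…·T1 = [-1 0 -1; 0 3/2 -3; 0 0 1]
T4·…·T1 = [-1 0 -1; -2 3/2 -5; 0 0 1]
T5·…·T1 = [3 -3 9; -2 3/2 -5; 0 0 1]
det M = -3/2; M⁻¹ = [-1 -2 -1; -4/3 -2 2; 0 0 1]
M⁻¹ · (-18, 11)ᵀ = (-5, 4)ᵀ

p = (-5, 4)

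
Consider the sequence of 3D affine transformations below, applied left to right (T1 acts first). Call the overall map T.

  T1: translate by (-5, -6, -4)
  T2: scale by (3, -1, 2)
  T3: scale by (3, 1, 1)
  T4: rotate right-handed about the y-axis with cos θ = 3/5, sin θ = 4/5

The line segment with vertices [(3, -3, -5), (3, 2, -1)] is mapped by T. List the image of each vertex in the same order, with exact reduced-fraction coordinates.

image vertices: (-126/5, 9, 18/5), (-94/5, 4, 42/5)

T1 translate by (-5, -6, -4): (3, -3, -5) → (-2, -9, -9); (3, 2, -1) → (-2, -4, -5)
T2 scale by (3, -1, 2): (-2, -9, -9) → (-6, 9, -18); (-2, -4, -5) → (-6, 4, -10)
T3 scale by (3, 1, 1): (-6, 9, -18) → (-18, 9, -18); (-6, 4, -10) → (-18, 4, -10)
T4 rotate right-handed about the y-axis with cos θ = 3/5, sin θ = 4/5: (-18, 9, -18) → (-126/5, 9, 18/5); (-18, 4, -10) → (-94/5, 4, 42/5)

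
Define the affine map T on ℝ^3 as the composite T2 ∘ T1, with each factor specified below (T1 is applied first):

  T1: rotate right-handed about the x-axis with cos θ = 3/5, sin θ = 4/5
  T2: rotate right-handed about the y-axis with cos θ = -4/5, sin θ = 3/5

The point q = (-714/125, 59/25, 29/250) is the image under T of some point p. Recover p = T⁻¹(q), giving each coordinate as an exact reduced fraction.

T1 = [1 0 0 0; 0 3/5 -4/5 0; 0 4/5 3/5 0; 0 0 0 1]
T2·T1 = [-4/5 12/25 9/25 0; 0 3/5 -4/5 0; -3/5 -16/25 -12/25 0; 0 0 0 1]
det M = 1; M⁻¹ = [-4/5 0 -3/5 0; 12/25 3/5 -16/25 0; 9/25 -4/5 -12/25 0; 0 0 0 1]
M⁻¹ · (-714/125, 59/25, 29/250)ᵀ = (9/2, -7/5, -4)ᵀ

p = (9/2, -7/5, -4)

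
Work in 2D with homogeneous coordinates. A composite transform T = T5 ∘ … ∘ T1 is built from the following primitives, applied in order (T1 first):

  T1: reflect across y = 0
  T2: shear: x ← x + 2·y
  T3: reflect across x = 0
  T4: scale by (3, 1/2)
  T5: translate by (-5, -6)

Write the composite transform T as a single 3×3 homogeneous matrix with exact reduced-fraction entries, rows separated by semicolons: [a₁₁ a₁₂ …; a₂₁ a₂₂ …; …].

T = [-3 6 -5; 0 -1/2 -6; 0 0 1]

T1 = [1 0 0; 0 -1 0; 0 0 1]
T2·T1 = [1 -2 0; 0 -1 0; 0 0 1]
T3·…·T1 = [-1 2 0; 0 -1 0; 0 0 1]
T4·…·T1 = [-3 6 0; 0 -1/2 0; 0 0 1]
T5·…·T1 = [-3 6 -5; 0 -1/2 -6; 0 0 1]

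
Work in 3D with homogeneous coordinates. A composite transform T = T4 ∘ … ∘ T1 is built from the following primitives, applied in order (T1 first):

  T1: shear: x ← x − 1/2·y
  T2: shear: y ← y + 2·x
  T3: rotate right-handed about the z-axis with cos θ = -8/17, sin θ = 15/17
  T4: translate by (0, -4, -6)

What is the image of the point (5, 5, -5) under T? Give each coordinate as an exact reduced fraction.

T(p) = (-10, -13/2, -11)

T1 shear: x ← x − 1/2·y: (5, 5, -5) → (5/2, 5, -5)
T2 shear: y ← y + 2·x: (5/2, 5, -5) → (5/2, 10, -5)
T3 rotate right-handed about the z-axis with cos θ = -8/17, sin θ = 15/17: (5/2, 10, -5) → (-10, -5/2, -5)
T4 translate by (0, -4, -6): (-10, -5/2, -5) → (-10, -13/2, -11)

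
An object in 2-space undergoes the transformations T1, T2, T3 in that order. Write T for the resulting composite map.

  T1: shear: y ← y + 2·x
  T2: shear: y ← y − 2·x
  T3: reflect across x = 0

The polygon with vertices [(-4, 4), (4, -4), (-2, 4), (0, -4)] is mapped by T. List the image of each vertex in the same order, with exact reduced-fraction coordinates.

T1 shear: y ← y + 2·x: (-4, 4) → (-4, -4); (4, -4) → (4, 4); (-2, 4) → (-2, 0); (0, -4) → (0, -4)
T2 shear: y ← y − 2·x: (-4, -4) → (-4, 4); (4, 4) → (4, -4); (-2, 0) → (-2, 4); (0, -4) → (0, -4)
T3 reflect across x = 0: (-4, 4) → (4, 4); (4, -4) → (-4, -4); (-2, 4) → (2, 4); (0, -4) → (0, -4)

image vertices: (4, 4), (-4, -4), (2, 4), (0, -4)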